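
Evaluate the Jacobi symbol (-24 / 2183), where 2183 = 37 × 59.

-1

First reduce: -24 ≡ 2159 (mod 2183).
Reciprocity: 2159 ≡ 3 and 2183 ≡ 3 (mod 4), so (2159/2183) = −(2183/2159).
Reduce top mod 2159: now compute (24/2159).
Pull out 2^3: since 2159 ≡ 7 (mod 8), (2/2159) = +1, so (2/2159)^3 = +1.
Reciprocity: 3 ≡ 3 and 2159 ≡ 3 (mod 4), so (3/2159) = −(2159/3).
Reduce top mod 3: now compute (2/3).
Pull out 2: since 3 ≡ 3 (mod 8), (2/3) = -1.
Reached (1/3) = 1. Collecting the sign flips along the way, the symbol is -1.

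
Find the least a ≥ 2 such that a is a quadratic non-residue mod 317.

2

(2/317) = −1, so 2 is the smallest positive non-residue mod 317.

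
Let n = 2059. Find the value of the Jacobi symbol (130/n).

1

Pull out 2: since 2059 ≡ 3 (mod 8), (2/2059) = -1.
Reciprocity: 65 ≡ 1 and 2059 ≡ 3 (mod 4), so (65/2059) = +(2059/65).
Reduce top mod 65: now compute (44/65).
Pull out 2^2: since 65 ≡ 1 (mod 8), (2/65) = +1, so (2/65)^2 = +1.
Reciprocity: 11 ≡ 3 and 65 ≡ 1 (mod 4), so (11/65) = +(65/11).
Reduce top mod 11: now compute (10/11).
Pull out 2: since 11 ≡ 3 (mod 8), (2/11) = -1.
Reciprocity: 5 ≡ 1 and 11 ≡ 3 (mod 4), so (5/11) = +(11/5).
Reduce top mod 5: now compute (1/5).
Reached (1/5) = 1. Collecting the sign flips along the way, the symbol is +1.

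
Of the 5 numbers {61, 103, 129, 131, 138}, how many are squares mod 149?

3

(61/149) = +1 → QR.
(103/149) = +1 → QR.
(129/149) = +1 → QR.
(131/149) = -1 → non-residue.
(138/149) = -1 → non-residue.
Total quadratic residues among the 5: 3.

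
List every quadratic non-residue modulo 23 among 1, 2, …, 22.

5, 7, 10, 11, 14, 15, 17, 19, 20, 21, 22

Square k = 1,…,11 (k and 23−k give the same square):
1²=1, 2²=4, 3²=9, 4²=16, 5²≡2, 6²≡13, 7²≡3, 8²≡18, 9²≡12, 10²≡8, 11²≡6 (mod 23).
The residues are {1, 2, 3, 4, 6, 8, 9, 12, 13, 16, 18}; the non-residues are the remaining 11 nonzero classes.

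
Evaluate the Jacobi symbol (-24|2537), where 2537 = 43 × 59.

-1

First reduce: -24 ≡ 2513 (mod 2537).
Reciprocity: 2513 ≡ 1 and 2537 ≡ 1 (mod 4), so (2513/2537) = +(2537/2513).
Reduce top mod 2513: now compute (24/2513).
Pull out 2^3: since 2513 ≡ 1 (mod 8), (2/2513) = +1, so (2/2513)^3 = +1.
Reciprocity: 3 ≡ 3 and 2513 ≡ 1 (mod 4), so (3/2513) = +(2513/3).
Reduce top mod 3: now compute (2/3).
Pull out 2: since 3 ≡ 3 (mod 8), (2/3) = -1.
Reached (1/3) = 1. Collecting the sign flips along the way, the symbol is -1.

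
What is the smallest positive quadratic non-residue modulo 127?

(2/127) = +1, so 2 is a residue.
(3/127) = −1, so 3 is the smallest positive non-residue mod 127.

3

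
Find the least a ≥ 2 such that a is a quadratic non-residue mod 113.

3

(2/113) = +1, so 2 is a residue.
(3/113) = −1, so 3 is the smallest positive non-residue mod 113.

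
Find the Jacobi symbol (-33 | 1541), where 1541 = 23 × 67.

-1

First reduce: -33 ≡ 1508 (mod 1541).
Pull out 2^2: since 1541 ≡ 5 (mod 8), (2/1541) = -1, so (2/1541)^2 = +1.
Reciprocity: 377 ≡ 1 and 1541 ≡ 1 (mod 4), so (377/1541) = +(1541/377).
Reduce top mod 377: now compute (33/377).
Reciprocity: 33 ≡ 1 and 377 ≡ 1 (mod 4), so (33/377) = +(377/33).
Reduce top mod 33: now compute (14/33).
Pull out 2: since 33 ≡ 1 (mod 8), (2/33) = +1.
Reciprocity: 7 ≡ 3 and 33 ≡ 1 (mod 4), so (7/33) = +(33/7).
Reduce top mod 7: now compute (5/7).
Reciprocity: 5 ≡ 1 and 7 ≡ 3 (mod 4), so (5/7) = +(7/5).
Reduce top mod 5: now compute (2/5).
Pull out 2: since 5 ≡ 5 (mod 8), (2/5) = -1.
Reached (1/5) = 1. Collecting the sign flips along the way, the symbol is -1.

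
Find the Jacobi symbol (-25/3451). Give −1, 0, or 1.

-1

First reduce: -25 ≡ 3426 (mod 3451).
Pull out 2: since 3451 ≡ 3 (mod 8), (2/3451) = -1.
Reciprocity: 1713 ≡ 1 and 3451 ≡ 3 (mod 4), so (1713/3451) = +(3451/1713).
Reduce top mod 1713: now compute (25/1713).
Reciprocity: 25 ≡ 1 and 1713 ≡ 1 (mod 4), so (25/1713) = +(1713/25).
Reduce top mod 25: now compute (13/25).
Reciprocity: 13 ≡ 1 and 25 ≡ 1 (mod 4), so (13/25) = +(25/13).
Reduce top mod 13: now compute (12/13).
Pull out 2^2: since 13 ≡ 5 (mod 8), (2/13) = -1, so (2/13)^2 = +1.
Reciprocity: 3 ≡ 3 and 13 ≡ 1 (mod 4), so (3/13) = +(13/3).
Reduce top mod 3: now compute (1/3).
Reached (1/3) = 1. Collecting the sign flips along the way, the symbol is -1.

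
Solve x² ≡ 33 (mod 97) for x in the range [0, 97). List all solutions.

97 ≡ 1 (mod 4), so we find a root by search.
Trying successive values, 18² = 324 ≡ 33 (mod 97). The other root is 97 − 18 = 79.

18, 79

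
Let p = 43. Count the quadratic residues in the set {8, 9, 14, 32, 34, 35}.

(8/43) = -1 → non-residue.
(9/43) = +1 → QR.
(14/43) = +1 → QR.
(32/43) = -1 → non-residue.
(34/43) = -1 → non-residue.
(35/43) = +1 → QR.
Total quadratic residues among the 6: 3.

3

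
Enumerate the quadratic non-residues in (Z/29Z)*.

2 3 8 10 11 12 14 15 17 18 19 21 26 27

Square k = 1,…,14 (k and 29−k give the same square):
1²=1, 2²=4, 3²=9, 4²=16, 5²=25, 6²≡7, 7²≡20, 8²≡6, 9²≡23, 10²≡13, 11²≡5, 12²≡28, 13²≡24, 14²≡22 (mod 29).
The residues are {1, 4, 5, 6, 7, 9, 13, 16, 20, 22, 23, 24, 25, 28}; the non-residues are the remaining 14 nonzero classes.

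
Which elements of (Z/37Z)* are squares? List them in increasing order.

Square k = 1,…,18 (k and 37−k give the same square):
1²=1, 2²=4, 3²=9, 4²=16, 5²=25, 6²=36, 7²≡12, 8²≡27, 9²≡7, 10²≡26, 11²≡10, 12²≡33, 13²≡21, 14²≡11, 15²≡3, 16²≡34, 17²≡30, 18²≡28 (mod 37).
So the quadratic residues mod 37 are {1, 3, 4, 7, 9, 10, 11, 12, 16, 21, 25, 26, 27, 28, 30, 33, 34, 36}.

1 3 4 7 9 10 11 12 16 21 25 26 27 28 30 33 34 36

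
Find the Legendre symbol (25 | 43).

Reciprocity: 25 ≡ 1 and 43 ≡ 3 (mod 4), so (25/43) = +(43/25).
Reduce top mod 25: now compute (18/25).
Pull out 2: since 25 ≡ 1 (mod 8), (2/25) = +1.
Reciprocity: 9 ≡ 1 and 25 ≡ 1 (mod 4), so (9/25) = +(25/9).
Reduce top mod 9: now compute (7/9).
Reciprocity: 7 ≡ 3 and 9 ≡ 1 (mod 4), so (7/9) = +(9/7).
Reduce top mod 7: now compute (2/7).
Pull out 2: since 7 ≡ 7 (mod 8), (2/7) = +1.
Reached (1/7) = 1. Collecting the sign flips along the way, the symbol is +1.

1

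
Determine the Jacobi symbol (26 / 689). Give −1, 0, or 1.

0

Pull out 2: since 689 ≡ 1 (mod 8), (2/689) = +1.
Reciprocity: 13 ≡ 1 and 689 ≡ 1 (mod 4), so (13/689) = +(689/13).
Reduce top mod 13: now compute (0/13).
Top reduces to 0: gcd > 1, so the symbol is 0.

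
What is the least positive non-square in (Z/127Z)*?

3

(2/127) = +1, so 2 is a residue.
(3/127) = −1, so 3 is the smallest positive non-residue mod 127.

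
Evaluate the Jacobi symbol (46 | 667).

0

Pull out 2: since 667 ≡ 3 (mod 8), (2/667) = -1.
Reciprocity: 23 ≡ 3 and 667 ≡ 3 (mod 4), so (23/667) = −(667/23).
Reduce top mod 23: now compute (0/23).
Top reduces to 0: gcd > 1, so the symbol is 0.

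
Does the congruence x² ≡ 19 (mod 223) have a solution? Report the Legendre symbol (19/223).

1

Euler's criterion: (19/223) ≡ 19^111 (mod 223).
19^2 ≡ 138 (mod 223)
19^4 ≡ 89 (mod 223)
19^8 ≡ 116 (mod 223)
19^16 ≡ 76 (mod 223)
19^32 ≡ 201 (mod 223)
19^64 ≡ 38 (mod 223)
19^111 = 19^(64+32+8+4+2+1) ≡ 1 (mod 223).
Result is 1, so (19/223) = 1.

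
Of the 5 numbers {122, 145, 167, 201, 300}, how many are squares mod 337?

3

(122/337) = -1 → non-residue.
(145/337) = +1 → QR.
(167/337) = +1 → QR.
(201/337) = -1 → non-residue.
(300/337) = +1 → QR.
Total quadratic residues among the 5: 3.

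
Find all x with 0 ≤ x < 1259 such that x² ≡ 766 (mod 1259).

45, 1214

Since 1259 ≡ 3 (mod 4), a square root of 766 is 766^((1259+1)/4) = 766^315 mod 1259.
Repeated squaring: 766^2≡62, 766^4≡67, 766^8≡712, 766^16≡826, 766^32≡1157, 766^64≡332, 766^128≡691, 766^256≡320 (mod 1259).
766^315 = 766^(256+32+16+8+2+1) ≡ 45 (mod 1259).
Check: 45² = 2025 ≡ 766 (mod 1259). The two roots are 45 and 1214.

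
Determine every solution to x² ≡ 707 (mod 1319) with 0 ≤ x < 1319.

576, 743

Since 1319 ≡ 3 (mod 4), a square root of 707 is 707^((1319+1)/4) = 707^330 mod 1319.
Repeated squaring: 707^2≡1267, 707^4≡66, 707^8≡399, 707^16≡921, 707^32≡124, 707^64≡867, 707^128≡1178, 707^256≡96 (mod 1319).
707^330 = 707^(256+64+8+2) ≡ 576 (mod 1319).
Check: 576² = 331776 ≡ 707 (mod 1319). The two roots are 576 and 743.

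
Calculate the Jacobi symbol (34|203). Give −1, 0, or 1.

-1

Pull out 2: since 203 ≡ 3 (mod 8), (2/203) = -1.
Reciprocity: 17 ≡ 1 and 203 ≡ 3 (mod 4), so (17/203) = +(203/17).
Reduce top mod 17: now compute (16/17).
Pull out 2^4: since 17 ≡ 1 (mod 8), (2/17) = +1, so (2/17)^4 = +1.
Reached (1/17) = 1. Collecting the sign flips along the way, the symbol is -1.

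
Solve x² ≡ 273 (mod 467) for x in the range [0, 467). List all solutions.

Since 467 ≡ 3 (mod 4), a square root of 273 is 273^((467+1)/4) = 273^117 mod 467.
Repeated squaring: 273^2≡276, 273^4≡55, 273^8≡223, 273^16≡227, 273^32≡159, 273^64≡63 (mod 467).
273^117 = 273^(64+32+16+4+1) ≡ 221 (mod 467).
Check: 221² = 48841 ≡ 273 (mod 467). The two roots are 221 and 246.

221, 246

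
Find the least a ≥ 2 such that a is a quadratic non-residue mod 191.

7

(2/191) = +1, so 2 is a residue.
(3/191) = +1, so 3 is a residue.
(4/191) = +1, so 4 is a residue.
(5/191) = +1, so 5 is a residue.
(6/191) = +1, so 6 is a residue.
(7/191) = −1, so 7 is the smallest positive non-residue mod 191.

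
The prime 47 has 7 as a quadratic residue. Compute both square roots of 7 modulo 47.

17, 30

Since 47 ≡ 3 (mod 4), a square root of 7 is 7^((47+1)/4) = 7^12 mod 47.
Repeated squaring: 7^2≡2, 7^4≡4, 7^8≡16 (mod 47).
7^12 = 7^(8+4) ≡ 17 (mod 47).
Check: 17² = 289 ≡ 7 (mod 47). The two roots are 17 and 30.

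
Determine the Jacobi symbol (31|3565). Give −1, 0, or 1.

Reciprocity: 31 ≡ 3 and 3565 ≡ 1 (mod 4), so (31/3565) = +(3565/31).
Reduce top mod 31: now compute (0/31).
Top reduces to 0: gcd > 1, so the symbol is 0.

0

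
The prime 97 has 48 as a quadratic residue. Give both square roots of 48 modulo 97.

97 ≡ 1 (mod 4), so we find a root by search.
Trying successive values, 40² = 1600 ≡ 48 (mod 97). The other root is 97 − 40 = 57.

40, 57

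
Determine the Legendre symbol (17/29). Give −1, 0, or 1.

-1

Reciprocity: 17 ≡ 1 and 29 ≡ 1 (mod 4), so (17/29) = +(29/17).
Reduce top mod 17: now compute (12/17).
Pull out 2^2: since 17 ≡ 1 (mod 8), (2/17) = +1, so (2/17)^2 = +1.
Reciprocity: 3 ≡ 3 and 17 ≡ 1 (mod 4), so (3/17) = +(17/3).
Reduce top mod 3: now compute (2/3).
Pull out 2: since 3 ≡ 3 (mod 8), (2/3) = -1.
Reached (1/3) = 1. Collecting the sign flips along the way, the symbol is -1.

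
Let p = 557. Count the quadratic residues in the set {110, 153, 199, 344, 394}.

1

(110/557) = -1 → non-residue.
(153/557) = +1 → QR.
(199/557) = -1 → non-residue.
(344/557) = -1 → non-residue.
(394/557) = -1 → non-residue.
Total quadratic residues among the 5: 1.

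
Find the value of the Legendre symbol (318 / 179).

1

Euler's criterion: (318/179) ≡ 139^89 (mod 179).
139^2 ≡ 168 (mod 179)
139^4 ≡ 121 (mod 179)
139^8 ≡ 142 (mod 179)
139^16 ≡ 116 (mod 179)
139^32 ≡ 31 (mod 179)
139^64 ≡ 66 (mod 179)
139^89 = 139^(64+16+8+1) ≡ 1 (mod 179).
Result is 1, so (318/179) = 1.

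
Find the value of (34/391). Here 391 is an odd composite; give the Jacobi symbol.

0

Pull out 2: since 391 ≡ 7 (mod 8), (2/391) = +1.
Reciprocity: 17 ≡ 1 and 391 ≡ 3 (mod 4), so (17/391) = +(391/17).
Reduce top mod 17: now compute (0/17).
Top reduces to 0: gcd > 1, so the symbol is 0.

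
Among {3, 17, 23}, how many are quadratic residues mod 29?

(3/29) = -1 → non-residue.
(17/29) = -1 → non-residue.
(23/29) = +1 → QR.
Total quadratic residues among the 3: 1.

1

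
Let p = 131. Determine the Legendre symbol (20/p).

1

Pull out 2^2: since 131 ≡ 3 (mod 8), (2/131) = -1, so (2/131)^2 = +1.
Reciprocity: 5 ≡ 1 and 131 ≡ 3 (mod 4), so (5/131) = +(131/5).
Reduce top mod 5: now compute (1/5).
Reached (1/5) = 1. Collecting the sign flips along the way, the symbol is +1.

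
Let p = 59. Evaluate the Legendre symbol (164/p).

1

First reduce: 164 ≡ 46 (mod 59).
Pull out 2: since 59 ≡ 3 (mod 8), (2/59) = -1.
Reciprocity: 23 ≡ 3 and 59 ≡ 3 (mod 4), so (23/59) = −(59/23).
Reduce top mod 23: now compute (13/23).
Reciprocity: 13 ≡ 1 and 23 ≡ 3 (mod 4), so (13/23) = +(23/13).
Reduce top mod 13: now compute (10/13).
Pull out 2: since 13 ≡ 5 (mod 8), (2/13) = -1.
Reciprocity: 5 ≡ 1 and 13 ≡ 1 (mod 4), so (5/13) = +(13/5).
Reduce top mod 5: now compute (3/5).
Reciprocity: 3 ≡ 3 and 5 ≡ 1 (mod 4), so (3/5) = +(5/3).
Reduce top mod 3: now compute (2/3).
Pull out 2: since 3 ≡ 3 (mod 8), (2/3) = -1.
Reached (1/3) = 1. Collecting the sign flips along the way, the symbol is +1.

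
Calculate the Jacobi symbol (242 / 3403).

-1

Pull out 2: since 3403 ≡ 3 (mod 8), (2/3403) = -1.
Reciprocity: 121 ≡ 1 and 3403 ≡ 3 (mod 4), so (121/3403) = +(3403/121).
Reduce top mod 121: now compute (15/121).
Reciprocity: 15 ≡ 3 and 121 ≡ 1 (mod 4), so (15/121) = +(121/15).
Reduce top mod 15: now compute (1/15).
Reached (1/15) = 1. Collecting the sign flips along the way, the symbol is -1.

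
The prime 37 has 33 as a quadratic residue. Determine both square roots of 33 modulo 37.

12, 25

37 ≡ 1 (mod 4), so we find a root by search.
Trying successive values, 12² = 144 ≡ 33 (mod 37). The other root is 37 − 12 = 25.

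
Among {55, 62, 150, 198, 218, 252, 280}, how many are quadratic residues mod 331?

3

(55/331) = -1 → non-residue.
(62/331) = -1 → non-residue.
(150/331) = +1 → QR.
(198/331) = +1 → QR.
(218/331) = -1 → non-residue.
(252/331) = -1 → non-residue.
(280/331) = +1 → QR.
Total quadratic residues among the 7: 3.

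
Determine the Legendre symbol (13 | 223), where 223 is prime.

Reciprocity: 13 ≡ 1 and 223 ≡ 3 (mod 4), so (13/223) = +(223/13).
Reduce top mod 13: now compute (2/13).
Pull out 2: since 13 ≡ 5 (mod 8), (2/13) = -1.
Reached (1/13) = 1. Collecting the sign flips along the way, the symbol is -1.

-1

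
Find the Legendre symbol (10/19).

Pull out 2: since 19 ≡ 3 (mod 8), (2/19) = -1.
Reciprocity: 5 ≡ 1 and 19 ≡ 3 (mod 4), so (5/19) = +(19/5).
Reduce top mod 5: now compute (4/5).
Pull out 2^2: since 5 ≡ 5 (mod 8), (2/5) = -1, so (2/5)^2 = +1.
Reached (1/5) = 1. Collecting the sign flips along the way, the symbol is -1.

-1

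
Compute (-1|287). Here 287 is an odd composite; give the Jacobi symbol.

-1

First reduce: -1 ≡ 286 (mod 287).
Pull out 2: since 287 ≡ 7 (mod 8), (2/287) = +1.
Reciprocity: 143 ≡ 3 and 287 ≡ 3 (mod 4), so (143/287) = −(287/143).
Reduce top mod 143: now compute (1/143).
Reached (1/143) = 1. Collecting the sign flips along the way, the symbol is -1.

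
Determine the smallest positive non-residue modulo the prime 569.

(2/569) = +1, so 2 is a residue.
(3/569) = −1, so 3 is the smallest positive non-residue mod 569.

3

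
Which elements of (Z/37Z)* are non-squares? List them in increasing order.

2 5 6 8 13 14 15 17 18 19 20 22 23 24 29 31 32 35

Square k = 1,…,18 (k and 37−k give the same square):
1²=1, 2²=4, 3²=9, 4²=16, 5²=25, 6²=36, 7²≡12, 8²≡27, 9²≡7, 10²≡26, 11²≡10, 12²≡33, 13²≡21, 14²≡11, 15²≡3, 16²≡34, 17²≡30, 18²≡28 (mod 37).
The residues are {1, 3, 4, 7, 9, 10, 11, 12, 16, 21, 25, 26, 27, 28, 30, 33, 34, 36}; the non-residues are the remaining 18 nonzero classes.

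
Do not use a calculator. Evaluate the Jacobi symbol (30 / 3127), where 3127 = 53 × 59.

Pull out 2: since 3127 ≡ 7 (mod 8), (2/3127) = +1.
Reciprocity: 15 ≡ 3 and 3127 ≡ 3 (mod 4), so (15/3127) = −(3127/15).
Reduce top mod 15: now compute (7/15).
Reciprocity: 7 ≡ 3 and 15 ≡ 3 (mod 4), so (7/15) = −(15/7).
Reduce top mod 7: now compute (1/7).
Reached (1/7) = 1. Collecting the sign flips along the way, the symbol is +1.

1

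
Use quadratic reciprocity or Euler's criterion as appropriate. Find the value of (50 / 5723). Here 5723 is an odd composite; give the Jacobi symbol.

Pull out 2: since 5723 ≡ 3 (mod 8), (2/5723) = -1.
Reciprocity: 25 ≡ 1 and 5723 ≡ 3 (mod 4), so (25/5723) = +(5723/25).
Reduce top mod 25: now compute (23/25).
Reciprocity: 23 ≡ 3 and 25 ≡ 1 (mod 4), so (23/25) = +(25/23).
Reduce top mod 23: now compute (2/23).
Pull out 2: since 23 ≡ 7 (mod 8), (2/23) = +1.
Reached (1/23) = 1. Collecting the sign flips along the way, the symbol is -1.

-1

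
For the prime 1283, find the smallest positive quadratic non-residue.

2

(2/1283) = −1, so 2 is the smallest positive non-residue mod 1283.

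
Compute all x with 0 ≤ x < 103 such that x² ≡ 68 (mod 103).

Since 103 ≡ 3 (mod 4), a square root of 68 is 68^((103+1)/4) = 68^26 mod 103.
Repeated squaring: 68^2≡92, 68^4≡18, 68^8≡15, 68^16≡19 (mod 103).
68^26 = 68^(16+8+2) ≡ 58 (mod 103).
Check: 58² = 3364 ≡ 68 (mod 103). The two roots are 45 and 58.

45, 58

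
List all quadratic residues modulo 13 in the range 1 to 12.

1,3,4,9,10,12

Square k = 1,…,6 (k and 13−k give the same square):
1²=1, 2²=4, 3²=9, 4²≡3, 5²≡12, 6²≡10 (mod 13).
So the quadratic residues mod 13 are {1, 3, 4, 9, 10, 12}.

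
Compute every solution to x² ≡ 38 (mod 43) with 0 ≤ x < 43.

Since 43 ≡ 3 (mod 4), a square root of 38 is 38^((43+1)/4) = 38^11 mod 43.
Repeated squaring: 38^2≡25, 38^4≡23, 38^8≡13 (mod 43).
38^11 = 38^(8+2+1) ≡ 9 (mod 43).
Check: 9² = 81 ≡ 38 (mod 43). The two roots are 9 and 34.

9, 34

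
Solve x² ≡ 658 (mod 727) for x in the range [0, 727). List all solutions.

157, 570

Since 727 ≡ 3 (mod 4), a square root of 658 is 658^((727+1)/4) = 658^182 mod 727.
Repeated squaring: 658^2≡399, 658^4≡715, 658^8≡144, 658^16≡380, 658^32≡454, 658^64≡375, 658^128≡314 (mod 727).
658^182 = 658^(128+32+16+4+2) ≡ 157 (mod 727).
Check: 157² = 24649 ≡ 658 (mod 727). The two roots are 157 and 570.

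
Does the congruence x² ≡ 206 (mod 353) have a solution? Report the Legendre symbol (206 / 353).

Pull out 2: since 353 ≡ 1 (mod 8), (2/353) = +1.
Reciprocity: 103 ≡ 3 and 353 ≡ 1 (mod 4), so (103/353) = +(353/103).
Reduce top mod 103: now compute (44/103).
Pull out 2^2: since 103 ≡ 7 (mod 8), (2/103) = +1, so (2/103)^2 = +1.
Reciprocity: 11 ≡ 3 and 103 ≡ 3 (mod 4), so (11/103) = −(103/11).
Reduce top mod 11: now compute (4/11).
Pull out 2^2: since 11 ≡ 3 (mod 8), (2/11) = -1, so (2/11)^2 = +1.
Reached (1/11) = 1. Collecting the sign flips along the way, the symbol is -1.

-1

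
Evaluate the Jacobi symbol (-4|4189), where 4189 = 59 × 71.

1

First reduce: -4 ≡ 4185 (mod 4189).
Reciprocity: 4185 ≡ 1 and 4189 ≡ 1 (mod 4), so (4185/4189) = +(4189/4185).
Reduce top mod 4185: now compute (4/4185).
Pull out 2^2: since 4185 ≡ 1 (mod 8), (2/4185) = +1, so (2/4185)^2 = +1.
Reached (1/4185) = 1. Collecting the sign flips along the way, the symbol is +1.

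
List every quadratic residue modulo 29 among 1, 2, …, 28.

Square k = 1,…,14 (k and 29−k give the same square):
1²=1, 2²=4, 3²=9, 4²=16, 5²=25, 6²≡7, 7²≡20, 8²≡6, 9²≡23, 10²≡13, 11²≡5, 12²≡28, 13²≡24, 14²≡22 (mod 29).
So the quadratic residues mod 29 are {1, 4, 5, 6, 7, 9, 13, 16, 20, 22, 23, 24, 25, 28}.

1,4,5,6,7,9,13,16,20,22,23,24,25,28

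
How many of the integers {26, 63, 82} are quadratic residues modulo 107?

(26/107) = -1 → non-residue.
(63/107) = -1 → non-residue.
(82/107) = -1 → non-residue.
Total quadratic residues among the 3: 0.

0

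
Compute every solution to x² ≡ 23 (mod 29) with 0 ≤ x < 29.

9, 20

29 ≡ 1 (mod 4), so we find a root by search.
Trying successive values, 9² = 81 ≡ 23 (mod 29). The other root is 29 − 9 = 20.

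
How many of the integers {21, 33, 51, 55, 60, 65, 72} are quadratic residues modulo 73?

3

(21/73) = -1 → non-residue.
(33/73) = -1 → non-residue.
(51/73) = -1 → non-residue.
(55/73) = +1 → QR.
(60/73) = -1 → non-residue.
(65/73) = +1 → QR.
(72/73) = +1 → QR.
Total quadratic residues among the 7: 3.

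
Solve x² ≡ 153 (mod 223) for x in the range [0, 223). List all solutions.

Since 223 ≡ 3 (mod 4), a square root of 153 is 153^((223+1)/4) = 153^56 mod 223.
Repeated squaring: 153^2≡217, 153^4≡36, 153^8≡181, 153^16≡203, 153^32≡177 (mod 223).
153^56 = 153^(32+16+8) ≡ 162 (mod 223).
Check: 162² = 26244 ≡ 153 (mod 223). The two roots are 61 and 162.

61, 162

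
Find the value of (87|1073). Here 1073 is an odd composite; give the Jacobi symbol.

Reciprocity: 87 ≡ 3 and 1073 ≡ 1 (mod 4), so (87/1073) = +(1073/87).
Reduce top mod 87: now compute (29/87).
Reciprocity: 29 ≡ 1 and 87 ≡ 3 (mod 4), so (29/87) = +(87/29).
Reduce top mod 29: now compute (0/29).
Top reduces to 0: gcd > 1, so the symbol is 0.

0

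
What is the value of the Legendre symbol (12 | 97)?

1

Euler's criterion: (12/97) ≡ 12^48 (mod 97).
12^2 ≡ 47 (mod 97)
12^4 ≡ 75 (mod 97)
12^8 ≡ 96 (mod 97)
12^16 ≡ 1 (mod 97)
12^32 ≡ 1 (mod 97)
12^48 = 12^(32+16) ≡ 1 (mod 97).
Result is 1, so (12/97) = 1.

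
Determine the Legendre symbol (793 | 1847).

Reciprocity: 793 ≡ 1 and 1847 ≡ 3 (mod 4), so (793/1847) = +(1847/793).
Reduce top mod 793: now compute (261/793).
Reciprocity: 261 ≡ 1 and 793 ≡ 1 (mod 4), so (261/793) = +(793/261).
Reduce top mod 261: now compute (10/261).
Pull out 2: since 261 ≡ 5 (mod 8), (2/261) = -1.
Reciprocity: 5 ≡ 1 and 261 ≡ 1 (mod 4), so (5/261) = +(261/5).
Reduce top mod 5: now compute (1/5).
Reached (1/5) = 1. Collecting the sign flips along the way, the symbol is -1.

-1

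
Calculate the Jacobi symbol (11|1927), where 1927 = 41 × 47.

1

Reciprocity: 11 ≡ 3 and 1927 ≡ 3 (mod 4), so (11/1927) = −(1927/11).
Reduce top mod 11: now compute (2/11).
Pull out 2: since 11 ≡ 3 (mod 8), (2/11) = -1.
Reached (1/11) = 1. Collecting the sign flips along the way, the symbol is +1.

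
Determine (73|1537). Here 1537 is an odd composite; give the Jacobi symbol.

1

Reciprocity: 73 ≡ 1 and 1537 ≡ 1 (mod 4), so (73/1537) = +(1537/73).
Reduce top mod 73: now compute (4/73).
Pull out 2^2: since 73 ≡ 1 (mod 8), (2/73) = +1, so (2/73)^2 = +1.
Reached (1/73) = 1. Collecting the sign flips along the way, the symbol is +1.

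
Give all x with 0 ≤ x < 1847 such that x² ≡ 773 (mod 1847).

847, 1000

Since 1847 ≡ 3 (mod 4), a square root of 773 is 773^((1847+1)/4) = 773^462 mod 1847.
Repeated squaring: 773^2≡948, 773^4≡1062, 773^8≡1174, 773^16≡414, 773^32≡1472, 773^64≡253, 773^128≡1211, 773^256≡3 (mod 1847).
773^462 = 773^(256+128+64+8+4+2) ≡ 847 (mod 1847).
Check: 847² = 717409 ≡ 773 (mod 1847). The two roots are 847 and 1000.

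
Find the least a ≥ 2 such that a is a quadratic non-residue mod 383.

5

(2/383) = +1, so 2 is a residue.
(3/383) = +1, so 3 is a residue.
(4/383) = +1, so 4 is a residue.
(5/383) = −1, so 5 is the smallest positive non-residue mod 383.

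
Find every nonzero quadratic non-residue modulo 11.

Square k = 1,…,5 (k and 11−k give the same square):
1²=1, 2²=4, 3²=9, 4²≡5, 5²≡3 (mod 11).
The residues are {1, 3, 4, 5, 9}; the non-residues are the remaining 5 nonzero classes.

2 6 7 8 10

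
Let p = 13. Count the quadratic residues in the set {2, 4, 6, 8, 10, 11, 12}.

3

(2/13) = -1 → non-residue.
(4/13) = +1 → QR.
(6/13) = -1 → non-residue.
(8/13) = -1 → non-residue.
(10/13) = +1 → QR.
(11/13) = -1 → non-residue.
(12/13) = +1 → QR.
Total quadratic residues among the 7: 3.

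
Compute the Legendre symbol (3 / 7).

-1

Euler's criterion: (3/7) ≡ 3^3 (mod 7).
3^2 ≡ 2 (mod 7)
3^3 = 3^(2+1) ≡ 6 (mod 7).
Result is 6 ≡ −1, so (3/7) = −1.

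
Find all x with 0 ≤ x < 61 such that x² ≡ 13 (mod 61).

61 ≡ 1 (mod 4), so we find a root by search.
Trying successive values, 14² = 196 ≡ 13 (mod 61). The other root is 61 − 14 = 47.

14, 47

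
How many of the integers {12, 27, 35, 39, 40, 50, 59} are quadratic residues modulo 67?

(12/67) = -1 → non-residue.
(27/67) = -1 → non-residue.
(35/67) = +1 → QR.
(39/67) = +1 → QR.
(40/67) = +1 → QR.
(50/67) = -1 → non-residue.
(59/67) = +1 → QR.
Total quadratic residues among the 7: 4.

4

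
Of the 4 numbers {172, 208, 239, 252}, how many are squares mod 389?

3

(172/389) = -1 → non-residue.
(208/389) = +1 → QR.
(239/389) = +1 → QR.
(252/389) = +1 → QR.
Total quadratic residues among the 4: 3.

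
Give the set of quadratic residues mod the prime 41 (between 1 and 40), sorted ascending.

Square k = 1,…,20 (k and 41−k give the same square):
1²=1, 2²=4, 3²=9, 4²=16, 5²=25, 6²=36, 7²≡8, 8²≡23, 9²≡40, 10²≡18, 11²≡39, 12²≡21, 13²≡5, 14²≡32, 15²≡20, 16²≡10, 17²≡2, 18²≡37, 19²≡33, 20²≡31 (mod 41).
So the quadratic residues mod 41 are {1, 2, 4, 5, 8, 9, 10, 16, 18, 20, 21, 23, 25, 31, 32, 33, 36, 37, 39, 40}.

1,2,4,5,8,9,10,16,18,20,21,23,25,31,32,33,36,37,39,40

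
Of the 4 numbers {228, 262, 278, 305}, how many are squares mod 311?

1

(228/311) = -1 → non-residue.
(262/311) = -1 → non-residue.
(278/311) = +1 → QR.
(305/311) = -1 → non-residue.
Total quadratic residues among the 4: 1.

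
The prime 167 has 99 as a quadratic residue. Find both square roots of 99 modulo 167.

Since 167 ≡ 3 (mod 4), a square root of 99 is 99^((167+1)/4) = 99^42 mod 167.
Repeated squaring: 99^2≡115, 99^4≡32, 99^8≡22, 99^16≡150, 99^32≡122 (mod 167).
99^42 = 99^(32+8+2) ≡ 44 (mod 167).
Check: 44² = 1936 ≡ 99 (mod 167). The two roots are 44 and 123.

44, 123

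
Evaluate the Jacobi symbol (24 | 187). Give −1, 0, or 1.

1

Pull out 2^3: since 187 ≡ 3 (mod 8), (2/187) = -1, so (2/187)^3 = -1.
Reciprocity: 3 ≡ 3 and 187 ≡ 3 (mod 4), so (3/187) = −(187/3).
Reduce top mod 3: now compute (1/3).
Reached (1/3) = 1. Collecting the sign flips along the way, the symbol is +1.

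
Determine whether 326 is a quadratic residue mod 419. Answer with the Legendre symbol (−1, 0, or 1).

1

Euler's criterion: (326/419) ≡ 326^209 (mod 419).
326^2 ≡ 269 (mod 419)
326^4 ≡ 293 (mod 419)
326^8 ≡ 373 (mod 419)
326^16 ≡ 21 (mod 419)
326^32 ≡ 22 (mod 419)
326^64 ≡ 65 (mod 419)
326^128 ≡ 35 (mod 419)
326^209 = 326^(128+64+16+1) ≡ 1 (mod 419).
Result is 1, so (326/419) = 1.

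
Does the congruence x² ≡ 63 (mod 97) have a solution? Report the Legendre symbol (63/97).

-1

Reciprocity: 63 ≡ 3 and 97 ≡ 1 (mod 4), so (63/97) = +(97/63).
Reduce top mod 63: now compute (34/63).
Pull out 2: since 63 ≡ 7 (mod 8), (2/63) = +1.
Reciprocity: 17 ≡ 1 and 63 ≡ 3 (mod 4), so (17/63) = +(63/17).
Reduce top mod 17: now compute (12/17).
Pull out 2^2: since 17 ≡ 1 (mod 8), (2/17) = +1, so (2/17)^2 = +1.
Reciprocity: 3 ≡ 3 and 17 ≡ 1 (mod 4), so (3/17) = +(17/3).
Reduce top mod 3: now compute (2/3).
Pull out 2: since 3 ≡ 3 (mod 8), (2/3) = -1.
Reached (1/3) = 1. Collecting the sign flips along the way, the symbol is -1.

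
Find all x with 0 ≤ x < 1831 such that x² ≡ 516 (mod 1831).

505, 1326

Since 1831 ≡ 3 (mod 4), a square root of 516 is 516^((1831+1)/4) = 516^458 mod 1831.
Repeated squaring: 516^2≡761, 516^4≡525, 516^8≡975, 516^16≡336, 516^32≡1205, 516^64≡42, 516^128≡1764, 516^256≡827 (mod 1831).
516^458 = 516^(256+128+64+8+2) ≡ 505 (mod 1831).
Check: 505² = 255025 ≡ 516 (mod 1831). The two roots are 505 and 1326.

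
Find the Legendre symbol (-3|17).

-1

Euler's criterion: (-3/17) ≡ 14^8 (mod 17).
14^2 ≡ 9 (mod 17)
14^4 ≡ 13 (mod 17)
14^8 ≡ 16 (mod 17)
14^8 = 14^(8) ≡ 16 (mod 17).
Result is 16 ≡ −1, so (-3/17) = −1.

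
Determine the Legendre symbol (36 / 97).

Euler's criterion: (36/97) ≡ 36^48 (mod 97).
36^2 ≡ 35 (mod 97)
36^4 ≡ 61 (mod 97)
36^8 ≡ 35 (mod 97)
36^16 ≡ 61 (mod 97)
36^32 ≡ 35 (mod 97)
36^48 = 36^(32+16) ≡ 1 (mod 97).
Result is 1, so (36/97) = 1.

1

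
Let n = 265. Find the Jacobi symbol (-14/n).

-1

First reduce: -14 ≡ 251 (mod 265).
Reciprocity: 251 ≡ 3 and 265 ≡ 1 (mod 4), so (251/265) = +(265/251).
Reduce top mod 251: now compute (14/251).
Pull out 2: since 251 ≡ 3 (mod 8), (2/251) = -1.
Reciprocity: 7 ≡ 3 and 251 ≡ 3 (mod 4), so (7/251) = −(251/7).
Reduce top mod 7: now compute (6/7).
Pull out 2: since 7 ≡ 7 (mod 8), (2/7) = +1.
Reciprocity: 3 ≡ 3 and 7 ≡ 3 (mod 4), so (3/7) = −(7/3).
Reduce top mod 3: now compute (1/3).
Reached (1/3) = 1. Collecting the sign flips along the way, the symbol is -1.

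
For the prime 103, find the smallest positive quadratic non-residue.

(2/103) = +1, so 2 is a residue.
(3/103) = −1, so 3 is the smallest positive non-residue mod 103.

3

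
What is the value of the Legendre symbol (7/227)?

Euler's criterion: (7/227) ≡ 7^113 (mod 227).
7^2 ≡ 49 (mod 227)
7^4 ≡ 131 (mod 227)
7^8 ≡ 136 (mod 227)
7^16 ≡ 109 (mod 227)
7^32 ≡ 77 (mod 227)
7^64 ≡ 27 (mod 227)
7^113 = 7^(64+32+16+1) ≡ 1 (mod 227).
Result is 1, so (7/227) = 1.

1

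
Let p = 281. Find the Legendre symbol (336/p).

First reduce: 336 ≡ 55 (mod 281).
Reciprocity: 55 ≡ 3 and 281 ≡ 1 (mod 4), so (55/281) = +(281/55).
Reduce top mod 55: now compute (6/55).
Pull out 2: since 55 ≡ 7 (mod 8), (2/55) = +1.
Reciprocity: 3 ≡ 3 and 55 ≡ 3 (mod 4), so (3/55) = −(55/3).
Reduce top mod 3: now compute (1/3).
Reached (1/3) = 1. Collecting the sign flips along the way, the symbol is -1.

-1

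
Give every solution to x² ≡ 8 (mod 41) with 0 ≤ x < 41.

7, 34

41 ≡ 1 (mod 4), so we find a root by search.
Trying successive values, 7² = 49 ≡ 8 (mod 41). The other root is 41 − 7 = 34.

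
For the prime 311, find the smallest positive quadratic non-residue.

(2/311) = +1, so 2 is a residue.
(3/311) = +1, so 3 is a residue.
(4/311) = +1, so 4 is a residue.
(5/311) = +1, so 5 is a residue.
(6/311) = +1, so 6 is a residue.
(7/311) = +1, so 7 is a residue.
(8/311) = +1, so 8 is a residue.
(9/311) = +1, so 9 is a residue.
(10/311) = +1, so 10 is a residue.
(11/311) = −1, so 11 is the smallest positive non-residue mod 311.

11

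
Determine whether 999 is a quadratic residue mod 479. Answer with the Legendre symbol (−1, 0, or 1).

-1

Euler's criterion: (999/479) ≡ 41^239 (mod 479).
41^2 ≡ 244 (mod 479)
41^4 ≡ 140 (mod 479)
41^8 ≡ 440 (mod 479)
41^16 ≡ 84 (mod 479)
41^32 ≡ 350 (mod 479)
41^64 ≡ 355 (mod 479)
41^128 ≡ 48 (mod 479)
41^239 = 41^(128+64+32+8+4+2+1) ≡ 478 (mod 479).
Result is 478 ≡ −1, so (999/479) = −1.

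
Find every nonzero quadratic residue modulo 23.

Square k = 1,…,11 (k and 23−k give the same square):
1²=1, 2²=4, 3²=9, 4²=16, 5²≡2, 6²≡13, 7²≡3, 8²≡18, 9²≡12, 10²≡8, 11²≡6 (mod 23).
So the quadratic residues mod 23 are {1, 2, 3, 4, 6, 8, 9, 12, 13, 16, 18}.

1, 2, 3, 4, 6, 8, 9, 12, 13, 16, 18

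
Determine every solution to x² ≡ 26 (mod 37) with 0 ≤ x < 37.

10, 27

37 ≡ 1 (mod 4), so we find a root by search.
Trying successive values, 10² = 100 ≡ 26 (mod 37). The other root is 37 − 10 = 27.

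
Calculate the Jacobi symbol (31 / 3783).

Reciprocity: 31 ≡ 3 and 3783 ≡ 3 (mod 4), so (31/3783) = −(3783/31).
Reduce top mod 31: now compute (1/31).
Reached (1/31) = 1. Collecting the sign flips along the way, the symbol is -1.

-1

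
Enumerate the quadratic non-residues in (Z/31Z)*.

Square k = 1,…,15 (k and 31−k give the same square):
1²=1, 2²=4, 3²=9, 4²=16, 5²=25, 6²≡5, 7²≡18, 8²≡2, 9²≡19, 10²≡7, 11²≡28, 12²≡20, 13²≡14, 14²≡10, 15²≡8 (mod 31).
The residues are {1, 2, 4, 5, 7, 8, 9, 10, 14, 16, 18, 19, 20, 25, 28}; the non-residues are the remaining 15 nonzero classes.

3, 6, 11, 12, 13, 15, 17, 21, 22, 23, 24, 26, 27, 29, 30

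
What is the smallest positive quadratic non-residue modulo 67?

(2/67) = −1, so 2 is the smallest positive non-residue mod 67.

2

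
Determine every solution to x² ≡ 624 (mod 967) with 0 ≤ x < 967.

123, 844

Since 967 ≡ 3 (mod 4), a square root of 624 is 624^((967+1)/4) = 624^242 mod 967.
Repeated squaring: 624^2≡642, 624^4≡222, 624^8≡934, 624^16≡122, 624^32≡379, 624^64≡525, 624^128≡30 (mod 967).
624^242 = 624^(128+64+32+16+2) ≡ 123 (mod 967).
Check: 123² = 15129 ≡ 624 (mod 967). The two roots are 123 and 844.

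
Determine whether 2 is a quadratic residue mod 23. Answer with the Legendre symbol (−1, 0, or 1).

1

Pull out 2: since 23 ≡ 7 (mod 8), (2/23) = +1.
Reached (1/23) = 1. Collecting the sign flips along the way, the symbol is +1.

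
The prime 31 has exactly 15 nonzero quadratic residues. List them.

1,2,4,5,7,8,9,10,14,16,18,19,20,25,28

Square k = 1,…,15 (k and 31−k give the same square):
1²=1, 2²=4, 3²=9, 4²=16, 5²=25, 6²≡5, 7²≡18, 8²≡2, 9²≡19, 10²≡7, 11²≡28, 12²≡20, 13²≡14, 14²≡10, 15²≡8 (mod 31).
So the quadratic residues mod 31 are {1, 2, 4, 5, 7, 8, 9, 10, 14, 16, 18, 19, 20, 25, 28}.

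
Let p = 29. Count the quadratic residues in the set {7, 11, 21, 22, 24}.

(7/29) = +1 → QR.
(11/29) = -1 → non-residue.
(21/29) = -1 → non-residue.
(22/29) = +1 → QR.
(24/29) = +1 → QR.
Total quadratic residues among the 5: 3.

3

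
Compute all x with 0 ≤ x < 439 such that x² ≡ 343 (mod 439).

Since 439 ≡ 3 (mod 4), a square root of 343 is 343^((439+1)/4) = 343^110 mod 439.
Repeated squaring: 343^2≡436, 343^4≡9, 343^8≡81, 343^16≡415, 343^32≡137, 343^64≡331 (mod 439).
343^110 = 343^(64+32+8+4+2) ≡ 162 (mod 439).
Check: 162² = 26244 ≡ 343 (mod 439). The two roots are 162 and 277.

162, 277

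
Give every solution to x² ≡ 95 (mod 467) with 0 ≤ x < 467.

58, 409

Since 467 ≡ 3 (mod 4), a square root of 95 is 95^((467+1)/4) = 95^117 mod 467.
Repeated squaring: 95^2≡152, 95^4≡221, 95^8≡273, 95^16≡276, 95^32≡55, 95^64≡223 (mod 467).
95^117 = 95^(64+32+16+4+1) ≡ 58 (mod 467).
Check: 58² = 3364 ≡ 95 (mod 467). The two roots are 58 and 409.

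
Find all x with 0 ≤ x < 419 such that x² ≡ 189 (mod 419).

138, 281

Since 419 ≡ 3 (mod 4), a square root of 189 is 189^((419+1)/4) = 189^105 mod 419.
Repeated squaring: 189^2≡106, 189^4≡342, 189^8≡63, 189^16≡198, 189^32≡237, 189^64≡23 (mod 419).
189^105 = 189^(64+32+8+1) ≡ 281 (mod 419).
Check: 281² = 78961 ≡ 189 (mod 419). The two roots are 138 and 281.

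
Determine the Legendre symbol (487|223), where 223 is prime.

1

First reduce: 487 ≡ 41 (mod 223).
Reciprocity: 41 ≡ 1 and 223 ≡ 3 (mod 4), so (41/223) = +(223/41).
Reduce top mod 41: now compute (18/41).
Pull out 2: since 41 ≡ 1 (mod 8), (2/41) = +1.
Reciprocity: 9 ≡ 1 and 41 ≡ 1 (mod 4), so (9/41) = +(41/9).
Reduce top mod 9: now compute (5/9).
Reciprocity: 5 ≡ 1 and 9 ≡ 1 (mod 4), so (5/9) = +(9/5).
Reduce top mod 5: now compute (4/5).
Pull out 2^2: since 5 ≡ 5 (mod 8), (2/5) = -1, so (2/5)^2 = +1.
Reached (1/5) = 1. Collecting the sign flips along the way, the symbol is +1.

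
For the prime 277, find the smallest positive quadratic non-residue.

2

(2/277) = −1, so 2 is the smallest positive non-residue mod 277.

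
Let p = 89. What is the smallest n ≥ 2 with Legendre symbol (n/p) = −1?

(2/89) = +1, so 2 is a residue.
(3/89) = −1, so 3 is the smallest positive non-residue mod 89.

3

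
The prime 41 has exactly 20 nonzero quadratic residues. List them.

1 2 4 5 8 9 10 16 18 20 21 23 25 31 32 33 36 37 39 40

Square k = 1,…,20 (k and 41−k give the same square):
1²=1, 2²=4, 3²=9, 4²=16, 5²=25, 6²=36, 7²≡8, 8²≡23, 9²≡40, 10²≡18, 11²≡39, 12²≡21, 13²≡5, 14²≡32, 15²≡20, 16²≡10, 17²≡2, 18²≡37, 19²≡33, 20²≡31 (mod 41).
So the quadratic residues mod 41 are {1, 2, 4, 5, 8, 9, 10, 16, 18, 20, 21, 23, 25, 31, 32, 33, 36, 37, 39, 40}.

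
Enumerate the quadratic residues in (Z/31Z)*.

Square k = 1,…,15 (k and 31−k give the same square):
1²=1, 2²=4, 3²=9, 4²=16, 5²=25, 6²≡5, 7²≡18, 8²≡2, 9²≡19, 10²≡7, 11²≡28, 12²≡20, 13²≡14, 14²≡10, 15²≡8 (mod 31).
So the quadratic residues mod 31 are {1, 2, 4, 5, 7, 8, 9, 10, 14, 16, 18, 19, 20, 25, 28}.

1,2,4,5,7,8,9,10,14,16,18,19,20,25,28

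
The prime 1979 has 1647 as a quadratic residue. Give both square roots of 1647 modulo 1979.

Since 1979 ≡ 3 (mod 4), a square root of 1647 is 1647^((1979+1)/4) = 1647^495 mod 1979.
Repeated squaring: 1647^2≡1379, 1647^4≡1801, 1647^8≡20, 1647^16≡400, 1647^32≡1680, 1647^64≡346, 1647^128≡976, 1647^256≡677 (mod 1979).
1647^495 = 1647^(256+128+64+32+8+4+2+1) ≡ 501 (mod 1979).
Check: 501² = 251001 ≡ 1647 (mod 1979). The two roots are 501 and 1478.

501, 1478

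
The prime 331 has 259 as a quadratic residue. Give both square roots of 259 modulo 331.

Since 331 ≡ 3 (mod 4), a square root of 259 is 259^((331+1)/4) = 259^83 mod 331.
Repeated squaring: 259^2≡219, 259^4≡297, 259^8≡163, 259^16≡89, 259^32≡308, 259^64≡198 (mod 331).
259^83 = 259^(64+16+2+1) ≡ 212 (mod 331).
Check: 212² = 44944 ≡ 259 (mod 331). The two roots are 119 and 212.

119, 212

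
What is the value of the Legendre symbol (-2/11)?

Euler's criterion: (-2/11) ≡ 9^5 (mod 11).
9^2 ≡ 4 (mod 11)
9^4 ≡ 5 (mod 11)
9^5 = 9^(4+1) ≡ 1 (mod 11).
Result is 1, so (-2/11) = 1.

1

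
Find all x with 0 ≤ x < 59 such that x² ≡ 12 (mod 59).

22, 37

Since 59 ≡ 3 (mod 4), a square root of 12 is 12^((59+1)/4) = 12^15 mod 59.
Repeated squaring: 12^2≡26, 12^4≡27, 12^8≡21 (mod 59).
12^15 = 12^(8+4+2+1) ≡ 22 (mod 59).
Check: 22² = 484 ≡ 12 (mod 59). The two roots are 22 and 37.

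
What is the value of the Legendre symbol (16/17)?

Pull out 2^4: since 17 ≡ 1 (mod 8), (2/17) = +1, so (2/17)^4 = +1.
Reached (1/17) = 1. Collecting the sign flips along the way, the symbol is +1.

1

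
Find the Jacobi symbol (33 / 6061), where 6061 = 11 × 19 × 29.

Reciprocity: 33 ≡ 1 and 6061 ≡ 1 (mod 4), so (33/6061) = +(6061/33).
Reduce top mod 33: now compute (22/33).
Pull out 2: since 33 ≡ 1 (mod 8), (2/33) = +1.
Reciprocity: 11 ≡ 3 and 33 ≡ 1 (mod 4), so (11/33) = +(33/11).
Reduce top mod 11: now compute (0/11).
Top reduces to 0: gcd > 1, so the symbol is 0.

0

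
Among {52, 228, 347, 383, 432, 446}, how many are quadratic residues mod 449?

(52/449) = -1 → non-residue.
(228/449) = +1 → QR.
(347/449) = +1 → QR.
(383/449) = -1 → non-residue.
(432/449) = -1 → non-residue.
(446/449) = -1 → non-residue.
Total quadratic residues among the 6: 2.

2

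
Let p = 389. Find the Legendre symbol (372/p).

Pull out 2^2: since 389 ≡ 5 (mod 8), (2/389) = -1, so (2/389)^2 = +1.
Reciprocity: 93 ≡ 1 and 389 ≡ 1 (mod 4), so (93/389) = +(389/93).
Reduce top mod 93: now compute (17/93).
Reciprocity: 17 ≡ 1 and 93 ≡ 1 (mod 4), so (17/93) = +(93/17).
Reduce top mod 17: now compute (8/17).
Pull out 2^3: since 17 ≡ 1 (mod 8), (2/17) = +1, so (2/17)^3 = +1.
Reached (1/17) = 1. Collecting the sign flips along the way, the symbol is +1.

1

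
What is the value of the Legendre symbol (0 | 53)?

Top reduces to 0: gcd > 1, so the symbol is 0.

0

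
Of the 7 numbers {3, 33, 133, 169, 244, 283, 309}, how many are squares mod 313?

4

(3/313) = +1 → QR.
(33/313) = +1 → QR.
(133/313) = -1 → non-residue.
(169/313) = +1 → QR.
(244/313) = -1 → non-residue.
(283/313) = -1 → non-residue.
(309/313) = +1 → QR.
Total quadratic residues among the 7: 4.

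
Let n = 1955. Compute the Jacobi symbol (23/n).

0

Reciprocity: 23 ≡ 3 and 1955 ≡ 3 (mod 4), so (23/1955) = −(1955/23).
Reduce top mod 23: now compute (0/23).
Top reduces to 0: gcd > 1, so the symbol is 0.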